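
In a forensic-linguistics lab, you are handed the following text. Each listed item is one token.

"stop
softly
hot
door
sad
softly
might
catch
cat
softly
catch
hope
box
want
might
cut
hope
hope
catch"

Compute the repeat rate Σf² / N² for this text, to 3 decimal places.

Frequencies: softly:3, catch:3, hope:3, might:2, stop:1, hot:1, door:1, sad:1, cat:1, box:1, want:1, cut:1
Σf² = 39; N² = 361
Repeat rate = 39 / 361 = 0.108

0.108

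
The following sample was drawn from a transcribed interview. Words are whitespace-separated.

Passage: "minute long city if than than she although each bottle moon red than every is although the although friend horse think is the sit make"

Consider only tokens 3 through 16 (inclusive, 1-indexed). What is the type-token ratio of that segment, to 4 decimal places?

0.7857

Segment tokens 3–16: city, if, than, than, she, although, each, bottle, moon, red, than, every, is, although
Segment N = 14, segment V = 11.
TTR = 11 / 14 = 0.7857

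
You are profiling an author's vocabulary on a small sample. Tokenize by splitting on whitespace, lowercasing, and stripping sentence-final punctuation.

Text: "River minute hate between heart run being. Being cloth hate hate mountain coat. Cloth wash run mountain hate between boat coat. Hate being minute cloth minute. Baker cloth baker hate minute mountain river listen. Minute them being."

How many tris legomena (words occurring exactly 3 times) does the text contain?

Frequencies: hate:6, minute:5, being:4, cloth:4, mountain:3, river:2, between:2, run:2, coat:2, baker:2, heart:1, wash:1, boat:1, listen:1, them:1
Words with frequency 3: mountain

1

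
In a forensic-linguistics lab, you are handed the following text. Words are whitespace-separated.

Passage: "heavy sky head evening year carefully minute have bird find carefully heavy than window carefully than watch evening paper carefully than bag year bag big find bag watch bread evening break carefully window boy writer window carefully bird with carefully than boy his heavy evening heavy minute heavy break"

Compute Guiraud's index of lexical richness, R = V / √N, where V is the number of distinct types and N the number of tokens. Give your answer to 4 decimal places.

3.1429

N = 49, V = 22.
√N = 7.000000
R = 22 / 7.000000 = 3.1429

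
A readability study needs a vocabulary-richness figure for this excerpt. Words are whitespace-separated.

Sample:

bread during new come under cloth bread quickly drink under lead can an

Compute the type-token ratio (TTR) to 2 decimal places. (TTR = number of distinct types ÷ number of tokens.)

N = 13 tokens, V = 11 types.
TTR = V / N = 11 / 13 = 0.85

0.85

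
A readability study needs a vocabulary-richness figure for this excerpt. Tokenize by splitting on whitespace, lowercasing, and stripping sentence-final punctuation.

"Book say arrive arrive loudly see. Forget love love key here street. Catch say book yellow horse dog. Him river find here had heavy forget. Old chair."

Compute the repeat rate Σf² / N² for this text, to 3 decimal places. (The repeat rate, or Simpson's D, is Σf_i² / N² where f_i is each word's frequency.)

Frequencies: book:2, say:2, arrive:2, forget:2, love:2, here:2, loudly:1, see:1, key:1, street:1, catch:1, yellow:1, horse:1, dog:1, him:1, river:1, find:1, had:1, heavy:1, old:1, … (1 more, each freq 1)
Σf² = 39; N² = 729
Repeat rate = 39 / 729 = 0.053

0.053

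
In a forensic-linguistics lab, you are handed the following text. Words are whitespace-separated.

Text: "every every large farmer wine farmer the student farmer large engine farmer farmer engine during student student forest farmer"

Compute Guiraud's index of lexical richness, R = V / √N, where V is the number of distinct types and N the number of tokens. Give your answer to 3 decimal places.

N = 19, V = 9.
√N = 4.358899
R = 9 / 4.358899 = 2.065

2.065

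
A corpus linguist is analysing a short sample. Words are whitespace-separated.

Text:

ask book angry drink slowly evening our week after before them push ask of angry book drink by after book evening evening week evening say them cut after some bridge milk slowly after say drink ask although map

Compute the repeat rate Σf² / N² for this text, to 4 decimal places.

0.0623

Frequencies: evening:4, after:4, ask:3, book:3, drink:3, angry:2, slowly:2, week:2, them:2, say:2, our:1, before:1, push:1, of:1, by:1, cut:1, some:1, bridge:1, milk:1, although:1, … (1 more, each freq 1)
Σf² = 90; N² = 1444
Repeat rate = 90 / 1444 = 0.0623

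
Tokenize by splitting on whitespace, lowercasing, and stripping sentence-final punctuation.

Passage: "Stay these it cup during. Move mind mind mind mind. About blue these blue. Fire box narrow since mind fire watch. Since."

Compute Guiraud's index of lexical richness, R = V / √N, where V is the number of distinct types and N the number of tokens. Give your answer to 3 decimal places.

N = 22, V = 14.
√N = 4.690416
R = 14 / 4.690416 = 2.985

2.985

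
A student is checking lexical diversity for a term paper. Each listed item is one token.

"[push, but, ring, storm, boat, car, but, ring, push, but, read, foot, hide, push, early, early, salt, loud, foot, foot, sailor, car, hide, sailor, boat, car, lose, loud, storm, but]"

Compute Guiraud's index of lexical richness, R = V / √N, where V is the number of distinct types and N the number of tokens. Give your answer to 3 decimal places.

2.556

N = 30, V = 14.
√N = 5.477226
R = 14 / 5.477226 = 2.556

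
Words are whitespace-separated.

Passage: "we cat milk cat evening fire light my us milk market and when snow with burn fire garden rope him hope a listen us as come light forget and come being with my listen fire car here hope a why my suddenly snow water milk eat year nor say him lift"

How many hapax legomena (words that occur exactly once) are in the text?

Frequencies: milk:3, fire:3, my:3, cat:2, light:2, us:2, and:2, snow:2, with:2, him:2, hope:2, a:2, listen:2, come:2, we:1, evening:1, market:1, when:1, burn:1, garden:1, … (14 more, each freq 1)
Hapax (freq=1): as, being, burn, car, eat, evening, forget, garden, here, lift, market, nor, rope, say, suddenly, water, we, when, why, year

20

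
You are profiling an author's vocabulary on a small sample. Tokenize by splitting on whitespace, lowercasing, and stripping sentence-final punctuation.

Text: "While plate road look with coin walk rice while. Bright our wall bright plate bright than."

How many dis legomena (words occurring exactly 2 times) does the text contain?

Frequencies: bright:3, while:2, plate:2, road:1, look:1, with:1, coin:1, walk:1, rice:1, our:1, wall:1, than:1
Words with frequency 2: plate, while

2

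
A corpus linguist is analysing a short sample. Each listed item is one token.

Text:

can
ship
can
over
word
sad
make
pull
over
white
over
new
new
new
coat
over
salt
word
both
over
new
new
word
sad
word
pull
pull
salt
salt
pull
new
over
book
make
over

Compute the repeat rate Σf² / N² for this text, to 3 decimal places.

Frequencies: over:7, new:6, word:4, pull:4, salt:3, can:2, sad:2, make:2, ship:1, white:1, coat:1, both:1, book:1
Σf² = 143; N² = 1225
Repeat rate = 143 / 1225 = 0.117

0.117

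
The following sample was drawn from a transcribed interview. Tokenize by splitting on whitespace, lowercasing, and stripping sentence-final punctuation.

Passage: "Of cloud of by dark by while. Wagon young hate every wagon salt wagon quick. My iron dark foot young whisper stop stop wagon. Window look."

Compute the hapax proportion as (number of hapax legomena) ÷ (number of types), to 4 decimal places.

Frequencies: wagon:4, of:2, by:2, dark:2, young:2, stop:2, cloud:1, while:1, hate:1, every:1, salt:1, quick:1, my:1, iron:1, foot:1, whisper:1, window:1, look:1
Hapax count = 12; type count = 18.
Ratio = 12 / 18 = 0.6667

0.6667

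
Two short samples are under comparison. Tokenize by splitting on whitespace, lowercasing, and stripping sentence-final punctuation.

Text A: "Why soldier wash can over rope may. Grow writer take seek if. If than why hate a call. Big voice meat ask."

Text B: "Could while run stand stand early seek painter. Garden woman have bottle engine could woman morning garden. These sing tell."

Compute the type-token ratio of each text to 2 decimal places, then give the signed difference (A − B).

TTR(A) = 20/22 = 0.91
TTR(B) = 16/20 = 0.80
Difference = 0.91 − 0.80 = 0.11

0.11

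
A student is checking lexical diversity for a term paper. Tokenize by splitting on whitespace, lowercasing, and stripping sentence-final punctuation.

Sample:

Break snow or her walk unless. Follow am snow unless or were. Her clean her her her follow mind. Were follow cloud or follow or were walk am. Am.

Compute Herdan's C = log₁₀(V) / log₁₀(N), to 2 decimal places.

0.74

N = 29, V = 12.
log₁₀(V) = 1.079181, log₁₀(N) = 1.462398
C = 1.079181 / 1.462398 = 0.74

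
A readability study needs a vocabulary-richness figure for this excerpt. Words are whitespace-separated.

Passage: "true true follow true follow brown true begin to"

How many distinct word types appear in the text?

5

Distinct types: {begin, brown, follow, to, true}
V = 5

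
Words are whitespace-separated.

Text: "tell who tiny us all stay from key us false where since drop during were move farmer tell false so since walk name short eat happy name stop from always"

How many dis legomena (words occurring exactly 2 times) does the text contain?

6

Frequencies: tell:2, us:2, from:2, false:2, since:2, name:2, who:1, tiny:1, all:1, stay:1, key:1, where:1, drop:1, during:1, were:1, move:1, farmer:1, so:1, walk:1, short:1, … (4 more, each freq 1)
Words with frequency 2: false, from, name, since, tell, us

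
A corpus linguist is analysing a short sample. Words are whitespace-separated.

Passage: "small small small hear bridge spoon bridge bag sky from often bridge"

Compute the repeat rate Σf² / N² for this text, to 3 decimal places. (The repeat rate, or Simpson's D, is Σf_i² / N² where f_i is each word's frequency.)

0.167

Frequencies: small:3, bridge:3, hear:1, spoon:1, bag:1, sky:1, from:1, often:1
Σf² = 24; N² = 144
Repeat rate = 24 / 144 = 0.167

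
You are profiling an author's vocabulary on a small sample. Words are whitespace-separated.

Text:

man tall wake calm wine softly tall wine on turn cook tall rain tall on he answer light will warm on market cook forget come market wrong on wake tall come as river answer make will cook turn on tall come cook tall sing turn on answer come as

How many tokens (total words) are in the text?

49

Tokens: man, tall, wake, calm, wine, softly, tall, wine, on, turn, cook, tall, rain, tall, on, he, answer, light, will, warm, on, market, cook, forget, come, market, wrong, on, wake, tall, come, as, river, answer, make, will, cook, turn, on, tall, come, cook, tall, sing, turn, on, answer, come, as
N = 49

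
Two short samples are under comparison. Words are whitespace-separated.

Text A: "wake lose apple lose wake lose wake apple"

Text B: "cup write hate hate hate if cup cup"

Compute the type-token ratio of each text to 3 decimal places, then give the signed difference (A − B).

TTR(A) = 3/8 = 0.375
TTR(B) = 4/8 = 0.500
Difference = 0.375 − 0.500 = -0.125

-0.125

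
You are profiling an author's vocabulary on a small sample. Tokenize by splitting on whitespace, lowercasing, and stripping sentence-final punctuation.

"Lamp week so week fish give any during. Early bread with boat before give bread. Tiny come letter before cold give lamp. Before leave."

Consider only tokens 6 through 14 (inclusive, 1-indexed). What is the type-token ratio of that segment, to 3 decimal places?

0.889

Segment tokens 6–14: give, any, during, early, bread, with, boat, before, give
Segment N = 9, segment V = 8.
TTR = 8 / 9 = 0.889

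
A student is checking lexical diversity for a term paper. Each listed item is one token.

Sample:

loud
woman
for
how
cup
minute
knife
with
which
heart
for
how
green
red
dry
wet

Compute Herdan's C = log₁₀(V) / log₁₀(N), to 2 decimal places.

N = 16, V = 14.
log₁₀(V) = 1.146128, log₁₀(N) = 1.204120
C = 1.146128 / 1.204120 = 0.95

0.95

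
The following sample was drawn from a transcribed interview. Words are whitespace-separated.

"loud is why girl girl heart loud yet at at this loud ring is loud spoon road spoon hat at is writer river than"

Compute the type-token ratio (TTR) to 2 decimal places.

0.63

N = 24 tokens, V = 15 types.
TTR = V / N = 15 / 24 = 0.63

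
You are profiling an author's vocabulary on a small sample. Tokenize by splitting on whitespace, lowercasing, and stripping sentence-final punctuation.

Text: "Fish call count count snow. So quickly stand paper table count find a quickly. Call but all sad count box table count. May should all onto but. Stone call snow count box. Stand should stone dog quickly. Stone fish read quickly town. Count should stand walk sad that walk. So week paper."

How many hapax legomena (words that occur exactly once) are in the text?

Frequencies: count:7, quickly:4, call:3, stand:3, should:3, stone:3, fish:2, snow:2, so:2, paper:2, table:2, but:2, all:2, sad:2, box:2, walk:2, find:1, a:1, may:1, onto:1, … (5 more, each freq 1)
Hapax (freq=1): a, dog, find, may, onto, read, that, town, week

9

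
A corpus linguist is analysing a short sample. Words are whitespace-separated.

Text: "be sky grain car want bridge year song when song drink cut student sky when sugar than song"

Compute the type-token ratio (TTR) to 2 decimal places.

0.78

N = 18 tokens, V = 14 types.
TTR = V / N = 14 / 18 = 0.78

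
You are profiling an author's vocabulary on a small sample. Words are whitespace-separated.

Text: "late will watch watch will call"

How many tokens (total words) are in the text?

Tokens: late, will, watch, watch, will, call
N = 6

6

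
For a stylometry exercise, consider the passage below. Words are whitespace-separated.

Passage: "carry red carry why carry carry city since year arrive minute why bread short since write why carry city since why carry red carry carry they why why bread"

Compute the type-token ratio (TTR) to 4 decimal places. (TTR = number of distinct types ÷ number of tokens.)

N = 29 tokens, V = 12 types.
TTR = V / N = 12 / 29 = 0.4138

0.4138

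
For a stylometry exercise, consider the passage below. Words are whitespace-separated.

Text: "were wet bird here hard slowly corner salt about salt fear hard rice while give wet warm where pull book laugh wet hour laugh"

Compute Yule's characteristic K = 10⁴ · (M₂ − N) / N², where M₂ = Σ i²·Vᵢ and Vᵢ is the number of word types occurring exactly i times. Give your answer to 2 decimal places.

208.33

Frequencies: wet:3, hard:2, salt:2, laugh:2, were:1, bird:1, here:1, slowly:1, corner:1, about:1, fear:1, rice:1, while:1, give:1, warm:1, where:1, pull:1, book:1, hour:1
N = 24. Frequency spectrum: V_1=15, V_2=3, V_3=1
M₂ = 1²·15 + 2²·3 + 3²·1 = 36
K = 10000 × (36 − 24) / 24² = 208.33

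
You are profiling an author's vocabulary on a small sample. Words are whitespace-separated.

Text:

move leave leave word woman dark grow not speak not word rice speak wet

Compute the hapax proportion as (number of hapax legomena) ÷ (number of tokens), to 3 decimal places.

Frequencies: leave:2, word:2, not:2, speak:2, move:1, woman:1, dark:1, grow:1, rice:1, wet:1
Hapax count = 6; token count = 14.
Ratio = 6 / 14 = 0.429

0.429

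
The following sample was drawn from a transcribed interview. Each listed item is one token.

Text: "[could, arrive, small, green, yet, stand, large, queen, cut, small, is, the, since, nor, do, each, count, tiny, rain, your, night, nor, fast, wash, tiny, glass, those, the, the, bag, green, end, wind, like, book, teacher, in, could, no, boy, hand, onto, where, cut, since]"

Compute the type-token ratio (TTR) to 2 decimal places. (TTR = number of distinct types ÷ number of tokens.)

N = 45 tokens, V = 36 types.
TTR = V / N = 36 / 45 = 0.80

0.80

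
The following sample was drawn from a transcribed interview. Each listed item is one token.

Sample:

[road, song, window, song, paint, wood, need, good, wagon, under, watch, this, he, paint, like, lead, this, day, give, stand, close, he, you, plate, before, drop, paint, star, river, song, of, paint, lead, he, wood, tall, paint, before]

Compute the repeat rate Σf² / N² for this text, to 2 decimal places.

Frequencies: paint:5, song:3, he:3, wood:2, this:2, lead:2, before:2, road:1, window:1, need:1, good:1, wagon:1, under:1, watch:1, like:1, day:1, give:1, stand:1, close:1, you:1, … (6 more, each freq 1)
Σf² = 78; N² = 1444
Repeat rate = 78 / 1444 = 0.05

0.05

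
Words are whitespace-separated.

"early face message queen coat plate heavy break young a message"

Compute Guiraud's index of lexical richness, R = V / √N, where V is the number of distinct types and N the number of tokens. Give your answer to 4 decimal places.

N = 11, V = 10.
√N = 3.316625
R = 10 / 3.316625 = 3.0151

3.0151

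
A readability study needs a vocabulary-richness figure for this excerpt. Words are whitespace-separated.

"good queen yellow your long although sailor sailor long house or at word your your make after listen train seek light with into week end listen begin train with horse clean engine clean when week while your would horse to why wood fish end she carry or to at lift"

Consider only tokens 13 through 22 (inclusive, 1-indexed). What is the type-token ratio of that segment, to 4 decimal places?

0.9000

Segment tokens 13–22: word, your, your, make, after, listen, train, seek, light, with
Segment N = 10, segment V = 9.
TTR = 9 / 10 = 0.9000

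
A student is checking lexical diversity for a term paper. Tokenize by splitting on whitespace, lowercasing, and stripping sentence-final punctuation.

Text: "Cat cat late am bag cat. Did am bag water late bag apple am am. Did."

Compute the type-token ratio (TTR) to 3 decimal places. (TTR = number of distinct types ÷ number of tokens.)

0.438

N = 16 tokens, V = 7 types.
TTR = V / N = 7 / 16 = 0.438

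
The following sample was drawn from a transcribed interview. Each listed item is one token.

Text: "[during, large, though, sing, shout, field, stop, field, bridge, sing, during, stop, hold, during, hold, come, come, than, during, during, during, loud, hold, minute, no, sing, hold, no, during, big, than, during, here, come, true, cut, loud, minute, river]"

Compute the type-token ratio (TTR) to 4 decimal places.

N = 39 tokens, V = 19 types.
TTR = V / N = 19 / 39 = 0.4872

0.4872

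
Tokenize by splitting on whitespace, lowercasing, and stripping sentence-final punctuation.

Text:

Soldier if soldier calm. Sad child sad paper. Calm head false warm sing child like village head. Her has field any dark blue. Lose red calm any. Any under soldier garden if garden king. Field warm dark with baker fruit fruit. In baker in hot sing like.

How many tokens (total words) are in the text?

47

Tokens: soldier, if, soldier, calm, sad, child, sad, paper, calm, head, false, warm, sing, child, like, village, head, her, has, field, any, dark, blue, lose, red, calm, any, any, under, soldier, garden, if, garden, king, field, warm, dark, with, baker, fruit, fruit, in, baker, in, hot, sing, like
N = 47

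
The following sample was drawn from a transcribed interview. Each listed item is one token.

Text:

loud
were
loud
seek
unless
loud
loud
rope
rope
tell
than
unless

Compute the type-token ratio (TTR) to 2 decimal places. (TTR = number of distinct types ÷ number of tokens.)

N = 12 tokens, V = 7 types.
TTR = V / N = 7 / 12 = 0.58

0.58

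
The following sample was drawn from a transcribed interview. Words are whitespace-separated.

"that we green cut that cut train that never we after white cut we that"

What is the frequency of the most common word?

Frequencies: that:4, we:3, cut:3, green:1, train:1, never:1, after:1, white:1
Most common: 'that' with frequency 4.

4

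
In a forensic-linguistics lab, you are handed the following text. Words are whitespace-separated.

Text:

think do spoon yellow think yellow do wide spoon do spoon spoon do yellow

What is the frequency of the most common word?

4

Frequencies: do:4, spoon:4, yellow:3, think:2, wide:1
Most common: 'do' with frequency 4.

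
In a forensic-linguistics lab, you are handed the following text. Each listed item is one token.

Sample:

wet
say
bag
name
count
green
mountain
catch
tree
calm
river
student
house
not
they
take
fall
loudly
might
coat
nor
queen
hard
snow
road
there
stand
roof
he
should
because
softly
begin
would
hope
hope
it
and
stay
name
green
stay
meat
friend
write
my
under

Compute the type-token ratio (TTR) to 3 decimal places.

N = 47 tokens, V = 43 types.
TTR = V / N = 43 / 47 = 0.915

0.915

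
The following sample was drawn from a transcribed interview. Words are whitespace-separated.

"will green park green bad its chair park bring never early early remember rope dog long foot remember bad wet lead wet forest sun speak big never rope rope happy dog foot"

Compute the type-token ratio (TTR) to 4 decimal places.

0.6563

N = 32 tokens, V = 21 types.
TTR = V / N = 21 / 32 = 0.6563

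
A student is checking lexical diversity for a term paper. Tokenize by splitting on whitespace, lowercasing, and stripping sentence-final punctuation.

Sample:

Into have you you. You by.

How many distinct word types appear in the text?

4

Distinct types: {by, have, into, you}
V = 4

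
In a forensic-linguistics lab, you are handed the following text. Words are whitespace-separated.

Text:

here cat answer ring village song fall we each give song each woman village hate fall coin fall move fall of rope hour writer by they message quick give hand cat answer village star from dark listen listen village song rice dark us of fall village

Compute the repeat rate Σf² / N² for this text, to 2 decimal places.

Frequencies: village:5, fall:5, song:3, cat:2, answer:2, each:2, give:2, of:2, dark:2, listen:2, here:1, ring:1, we:1, woman:1, hate:1, coin:1, move:1, rope:1, hour:1, writer:1, … (9 more, each freq 1)
Σf² = 106; N² = 2116
Repeat rate = 106 / 2116 = 0.05

0.05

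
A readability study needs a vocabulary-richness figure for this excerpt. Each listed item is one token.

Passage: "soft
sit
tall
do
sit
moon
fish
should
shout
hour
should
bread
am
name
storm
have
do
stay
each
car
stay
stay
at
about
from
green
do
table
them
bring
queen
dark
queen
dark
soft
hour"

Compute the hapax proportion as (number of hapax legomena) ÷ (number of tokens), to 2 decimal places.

Frequencies: do:3, stay:3, soft:2, sit:2, should:2, hour:2, queen:2, dark:2, tall:1, moon:1, fish:1, shout:1, bread:1, am:1, name:1, storm:1, have:1, each:1, car:1, at:1, … (6 more, each freq 1)
Hapax count = 18; token count = 36.
Ratio = 18 / 36 = 0.50

0.50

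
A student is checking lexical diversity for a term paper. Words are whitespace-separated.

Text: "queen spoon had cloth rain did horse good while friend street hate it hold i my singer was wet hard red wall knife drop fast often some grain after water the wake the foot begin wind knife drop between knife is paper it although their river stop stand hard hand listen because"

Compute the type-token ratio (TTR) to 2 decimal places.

0.88

N = 52 tokens, V = 46 types.
TTR = V / N = 46 / 52 = 0.88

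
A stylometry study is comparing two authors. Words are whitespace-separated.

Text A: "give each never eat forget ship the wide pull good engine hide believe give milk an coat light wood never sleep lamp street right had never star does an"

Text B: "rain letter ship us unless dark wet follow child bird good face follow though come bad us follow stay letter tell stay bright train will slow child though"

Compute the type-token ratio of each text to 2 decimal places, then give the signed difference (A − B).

0.11

TTR(A) = 25/29 = 0.86
TTR(B) = 21/28 = 0.75
Difference = 0.86 − 0.75 = 0.11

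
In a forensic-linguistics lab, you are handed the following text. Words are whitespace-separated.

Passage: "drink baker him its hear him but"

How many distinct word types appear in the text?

6

Distinct types: {baker, but, drink, hear, him, its}
V = 6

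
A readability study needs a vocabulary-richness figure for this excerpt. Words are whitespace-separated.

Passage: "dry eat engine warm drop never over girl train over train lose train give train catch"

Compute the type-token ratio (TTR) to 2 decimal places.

N = 16 tokens, V = 12 types.
TTR = V / N = 12 / 16 = 0.75

0.75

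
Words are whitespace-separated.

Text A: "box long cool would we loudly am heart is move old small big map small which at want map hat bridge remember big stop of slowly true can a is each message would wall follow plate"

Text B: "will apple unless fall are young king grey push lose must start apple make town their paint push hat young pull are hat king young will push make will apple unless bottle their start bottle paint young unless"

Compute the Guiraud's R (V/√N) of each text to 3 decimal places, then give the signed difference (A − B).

2.085

A: V=31, N=36, R=5.167
B: V=19, N=38, R=3.082
Difference = 5.167 − 3.082 = 2.085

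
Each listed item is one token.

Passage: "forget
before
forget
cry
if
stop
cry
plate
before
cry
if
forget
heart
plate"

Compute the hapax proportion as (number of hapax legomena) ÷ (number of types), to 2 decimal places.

0.29

Frequencies: forget:3, cry:3, before:2, if:2, plate:2, stop:1, heart:1
Hapax count = 2; type count = 7.
Ratio = 2 / 7 = 0.29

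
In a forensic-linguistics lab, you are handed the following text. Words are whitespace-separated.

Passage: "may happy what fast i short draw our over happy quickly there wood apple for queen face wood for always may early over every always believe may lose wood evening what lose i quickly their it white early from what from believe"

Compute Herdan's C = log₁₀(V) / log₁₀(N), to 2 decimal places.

0.87

N = 42, V = 26.
log₁₀(V) = 1.414973, log₁₀(N) = 1.623249
C = 1.414973 / 1.623249 = 0.87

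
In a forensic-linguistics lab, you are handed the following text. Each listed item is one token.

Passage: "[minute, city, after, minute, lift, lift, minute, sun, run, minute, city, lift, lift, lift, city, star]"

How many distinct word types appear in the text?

7

Distinct types: {after, city, lift, minute, run, star, sun}
V = 7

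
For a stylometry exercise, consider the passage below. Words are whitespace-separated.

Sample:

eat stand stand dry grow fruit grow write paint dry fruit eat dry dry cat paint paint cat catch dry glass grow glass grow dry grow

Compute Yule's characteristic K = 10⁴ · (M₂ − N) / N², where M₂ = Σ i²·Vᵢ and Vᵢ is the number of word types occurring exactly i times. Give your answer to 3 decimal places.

Frequencies: dry:6, grow:5, paint:3, eat:2, stand:2, fruit:2, cat:2, glass:2, write:1, catch:1
N = 26. Frequency spectrum: V_1=2, V_2=5, V_3=1, V_5=1, V_6=1
M₂ = 1²·2 + 2²·5 + 3²·1 + 5²·1 + 6²·1 = 92
K = 10000 × (92 − 26) / 26² = 976.331

976.331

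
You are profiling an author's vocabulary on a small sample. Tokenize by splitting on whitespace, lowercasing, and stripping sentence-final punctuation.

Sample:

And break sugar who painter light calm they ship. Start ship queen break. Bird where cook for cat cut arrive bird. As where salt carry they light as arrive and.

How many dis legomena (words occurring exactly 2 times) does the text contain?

Frequencies: and:2, break:2, light:2, they:2, ship:2, bird:2, where:2, arrive:2, as:2, sugar:1, who:1, painter:1, calm:1, start:1, queen:1, cook:1, for:1, cat:1, cut:1, salt:1, … (1 more, each freq 1)
Words with frequency 2: and, arrive, as, bird, break, light, ship, they, where

9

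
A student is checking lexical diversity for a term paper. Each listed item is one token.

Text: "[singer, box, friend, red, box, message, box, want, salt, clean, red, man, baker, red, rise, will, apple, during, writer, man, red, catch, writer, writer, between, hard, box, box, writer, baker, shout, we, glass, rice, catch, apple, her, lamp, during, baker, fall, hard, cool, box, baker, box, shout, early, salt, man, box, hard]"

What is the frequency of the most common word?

8

Frequencies: box:8, red:4, baker:4, writer:4, man:3, hard:3, salt:2, apple:2, during:2, catch:2, shout:2, singer:1, friend:1, message:1, want:1, clean:1, rise:1, will:1, between:1, we:1, … (7 more, each freq 1)
Most common: 'box' with frequency 8.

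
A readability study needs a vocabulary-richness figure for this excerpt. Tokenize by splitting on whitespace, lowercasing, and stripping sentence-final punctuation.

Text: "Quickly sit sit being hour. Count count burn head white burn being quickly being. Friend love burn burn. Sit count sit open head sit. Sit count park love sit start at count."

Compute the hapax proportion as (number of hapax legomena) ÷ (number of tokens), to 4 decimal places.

Frequencies: sit:7, count:5, burn:4, being:3, quickly:2, head:2, love:2, hour:1, white:1, friend:1, open:1, park:1, start:1, at:1
Hapax count = 7; token count = 32.
Ratio = 7 / 32 = 0.2188

0.2188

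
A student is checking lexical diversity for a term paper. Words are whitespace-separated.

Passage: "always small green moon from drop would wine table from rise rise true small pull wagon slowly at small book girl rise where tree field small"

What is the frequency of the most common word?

Frequencies: small:4, rise:3, from:2, always:1, green:1, moon:1, drop:1, would:1, wine:1, table:1, true:1, pull:1, wagon:1, slowly:1, at:1, book:1, girl:1, where:1, tree:1, field:1
Most common: 'small' with frequency 4.

4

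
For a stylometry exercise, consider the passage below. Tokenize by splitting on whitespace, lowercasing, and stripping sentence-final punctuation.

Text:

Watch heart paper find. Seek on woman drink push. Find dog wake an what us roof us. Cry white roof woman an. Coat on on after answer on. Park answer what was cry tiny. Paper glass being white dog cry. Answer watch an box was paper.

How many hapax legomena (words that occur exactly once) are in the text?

Frequencies: on:4, paper:3, an:3, cry:3, answer:3, watch:2, find:2, woman:2, dog:2, what:2, us:2, roof:2, white:2, was:2, heart:1, seek:1, drink:1, push:1, wake:1, coat:1, … (6 more, each freq 1)
Hapax (freq=1): after, being, box, coat, drink, glass, heart, park, push, seek, tiny, wake

12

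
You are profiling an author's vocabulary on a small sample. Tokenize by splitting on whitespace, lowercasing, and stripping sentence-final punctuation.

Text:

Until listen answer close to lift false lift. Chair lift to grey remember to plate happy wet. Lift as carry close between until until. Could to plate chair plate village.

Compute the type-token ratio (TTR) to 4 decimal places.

N = 30 tokens, V = 18 types.
TTR = V / N = 18 / 30 = 0.6000

0.6000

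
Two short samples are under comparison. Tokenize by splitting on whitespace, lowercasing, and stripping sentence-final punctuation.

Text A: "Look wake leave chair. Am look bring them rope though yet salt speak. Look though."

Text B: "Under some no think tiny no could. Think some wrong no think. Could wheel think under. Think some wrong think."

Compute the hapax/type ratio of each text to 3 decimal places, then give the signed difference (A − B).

0.583

A: hapax=10, V=12, ratio=0.833
B: hapax=2, V=8, ratio=0.250
Difference = 0.833 − 0.250 = 0.583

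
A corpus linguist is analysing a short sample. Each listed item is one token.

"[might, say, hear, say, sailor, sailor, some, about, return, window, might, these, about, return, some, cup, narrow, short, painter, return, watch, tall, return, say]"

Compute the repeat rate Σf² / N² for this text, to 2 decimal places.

0.09

Frequencies: return:4, say:3, might:2, sailor:2, some:2, about:2, hear:1, window:1, these:1, cup:1, narrow:1, short:1, painter:1, watch:1, tall:1
Σf² = 50; N² = 576
Repeat rate = 50 / 576 = 0.09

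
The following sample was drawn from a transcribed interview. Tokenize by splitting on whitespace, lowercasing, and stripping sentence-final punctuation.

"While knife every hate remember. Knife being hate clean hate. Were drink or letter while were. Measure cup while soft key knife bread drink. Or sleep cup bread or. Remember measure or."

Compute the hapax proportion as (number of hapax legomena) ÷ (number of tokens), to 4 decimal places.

0.2188

Frequencies: or:4, while:3, knife:3, hate:3, remember:2, were:2, drink:2, measure:2, cup:2, bread:2, every:1, being:1, clean:1, letter:1, soft:1, key:1, sleep:1
Hapax count = 7; token count = 32.
Ratio = 7 / 32 = 0.2188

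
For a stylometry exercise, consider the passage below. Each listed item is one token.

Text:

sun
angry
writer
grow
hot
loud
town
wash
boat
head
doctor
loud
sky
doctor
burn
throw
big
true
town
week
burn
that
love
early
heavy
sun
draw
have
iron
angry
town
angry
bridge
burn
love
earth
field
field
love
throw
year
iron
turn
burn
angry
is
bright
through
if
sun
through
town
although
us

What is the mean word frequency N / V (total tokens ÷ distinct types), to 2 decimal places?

N = 54 tokens, V = 35 types.
Mean frequency = N / V = 54 / 35 = 1.54

1.54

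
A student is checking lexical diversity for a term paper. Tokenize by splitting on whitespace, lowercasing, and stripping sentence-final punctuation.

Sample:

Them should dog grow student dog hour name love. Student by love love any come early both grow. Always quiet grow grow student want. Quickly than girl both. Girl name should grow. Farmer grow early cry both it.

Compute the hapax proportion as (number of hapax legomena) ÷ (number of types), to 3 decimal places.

0.591

Frequencies: grow:6, student:3, love:3, both:3, should:2, dog:2, name:2, early:2, girl:2, them:1, hour:1, by:1, any:1, come:1, always:1, quiet:1, want:1, quickly:1, than:1, farmer:1, … (2 more, each freq 1)
Hapax count = 13; type count = 22.
Ratio = 13 / 22 = 0.591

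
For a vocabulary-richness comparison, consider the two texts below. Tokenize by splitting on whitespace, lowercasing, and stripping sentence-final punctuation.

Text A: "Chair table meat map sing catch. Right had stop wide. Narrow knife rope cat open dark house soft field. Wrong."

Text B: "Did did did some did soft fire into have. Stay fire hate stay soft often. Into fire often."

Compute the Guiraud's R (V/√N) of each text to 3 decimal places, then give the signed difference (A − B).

A: V=20, N=20, R=4.472
B: V=9, N=18, R=2.121
Difference = 4.472 − 2.121 = 2.351

2.351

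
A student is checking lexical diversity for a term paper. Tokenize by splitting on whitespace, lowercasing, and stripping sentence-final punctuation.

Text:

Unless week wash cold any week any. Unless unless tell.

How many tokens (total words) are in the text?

10

Tokens: unless, week, wash, cold, any, week, any, unless, unless, tell
N = 10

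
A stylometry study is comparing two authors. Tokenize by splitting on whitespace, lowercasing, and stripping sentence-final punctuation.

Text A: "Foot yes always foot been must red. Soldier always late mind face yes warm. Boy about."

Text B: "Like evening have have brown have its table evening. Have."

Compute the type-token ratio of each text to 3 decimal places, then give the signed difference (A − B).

TTR(A) = 13/16 = 0.813
TTR(B) = 6/10 = 0.600
Difference = 0.813 − 0.600 = 0.213

0.213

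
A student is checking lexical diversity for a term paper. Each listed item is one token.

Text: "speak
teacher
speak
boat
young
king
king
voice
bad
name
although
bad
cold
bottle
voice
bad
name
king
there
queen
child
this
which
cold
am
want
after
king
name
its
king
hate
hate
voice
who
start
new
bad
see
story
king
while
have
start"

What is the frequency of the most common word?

Frequencies: king:6, bad:4, voice:3, name:3, speak:2, cold:2, hate:2, start:2, teacher:1, boat:1, young:1, although:1, bottle:1, there:1, queen:1, child:1, this:1, which:1, am:1, want:1, … (8 more, each freq 1)
Most common: 'king' with frequency 6.

6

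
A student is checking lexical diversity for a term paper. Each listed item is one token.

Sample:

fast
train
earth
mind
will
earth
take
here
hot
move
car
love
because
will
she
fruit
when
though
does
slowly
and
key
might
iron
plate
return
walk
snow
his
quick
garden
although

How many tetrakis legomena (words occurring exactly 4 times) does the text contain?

0

Frequencies: earth:2, will:2, fast:1, train:1, mind:1, take:1, here:1, hot:1, move:1, car:1, love:1, because:1, she:1, fruit:1, when:1, though:1, does:1, slowly:1, and:1, key:1, … (10 more, each freq 1)
Words with frequency 4: (none)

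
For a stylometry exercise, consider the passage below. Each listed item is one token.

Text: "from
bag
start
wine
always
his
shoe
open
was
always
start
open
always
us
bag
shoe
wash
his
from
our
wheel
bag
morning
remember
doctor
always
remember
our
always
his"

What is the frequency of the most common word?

5

Frequencies: always:5, bag:3, his:3, from:2, start:2, shoe:2, open:2, our:2, remember:2, wine:1, was:1, us:1, wash:1, wheel:1, morning:1, doctor:1
Most common: 'always' with frequency 5.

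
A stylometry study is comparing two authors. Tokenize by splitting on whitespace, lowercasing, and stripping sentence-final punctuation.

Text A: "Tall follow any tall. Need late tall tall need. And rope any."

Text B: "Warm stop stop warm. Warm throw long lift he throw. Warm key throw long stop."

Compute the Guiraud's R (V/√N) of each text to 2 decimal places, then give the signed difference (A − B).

0.21

A: V=7, N=12, R=2.02
B: V=7, N=15, R=1.81
Difference = 2.02 − 1.81 = 0.21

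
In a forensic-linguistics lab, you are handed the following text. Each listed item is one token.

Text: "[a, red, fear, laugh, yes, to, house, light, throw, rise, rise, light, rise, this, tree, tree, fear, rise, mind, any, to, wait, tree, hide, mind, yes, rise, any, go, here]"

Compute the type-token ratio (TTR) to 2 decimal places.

0.60

N = 30 tokens, V = 18 types.
TTR = V / N = 18 / 30 = 0.60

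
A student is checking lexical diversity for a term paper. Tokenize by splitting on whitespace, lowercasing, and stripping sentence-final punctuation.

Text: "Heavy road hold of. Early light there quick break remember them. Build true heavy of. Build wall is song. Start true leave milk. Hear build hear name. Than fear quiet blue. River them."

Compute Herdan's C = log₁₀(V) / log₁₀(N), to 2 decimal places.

0.93

N = 33, V = 26.
log₁₀(V) = 1.414973, log₁₀(N) = 1.518514
C = 1.414973 / 1.518514 = 0.93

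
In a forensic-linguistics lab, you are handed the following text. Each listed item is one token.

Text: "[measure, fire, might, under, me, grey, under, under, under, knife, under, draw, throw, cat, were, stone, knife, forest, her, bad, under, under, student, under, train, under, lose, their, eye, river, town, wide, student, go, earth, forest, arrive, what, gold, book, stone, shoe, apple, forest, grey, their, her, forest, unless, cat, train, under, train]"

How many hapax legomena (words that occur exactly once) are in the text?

22

Frequencies: under:10, forest:4, train:3, grey:2, knife:2, cat:2, stone:2, her:2, student:2, their:2, measure:1, fire:1, might:1, me:1, draw:1, throw:1, were:1, bad:1, lose:1, eye:1, … (12 more, each freq 1)
Hapax (freq=1): apple, arrive, bad, book, draw, earth, eye, fire, go, gold, lose, me, measure, might, river, shoe, throw, town, unless, were, what, wide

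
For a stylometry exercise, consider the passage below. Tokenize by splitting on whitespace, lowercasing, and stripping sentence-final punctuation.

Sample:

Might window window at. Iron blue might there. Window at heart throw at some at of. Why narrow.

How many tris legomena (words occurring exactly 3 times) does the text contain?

Frequencies: at:4, window:3, might:2, iron:1, blue:1, there:1, heart:1, throw:1, some:1, of:1, why:1, narrow:1
Words with frequency 3: window

1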